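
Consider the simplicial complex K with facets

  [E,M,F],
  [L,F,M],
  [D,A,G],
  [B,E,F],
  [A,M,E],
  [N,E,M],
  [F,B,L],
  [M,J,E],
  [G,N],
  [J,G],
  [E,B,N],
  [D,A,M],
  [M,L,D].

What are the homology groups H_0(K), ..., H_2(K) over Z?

H_0 = Z,  H_1 = Z^2,  H_2 = 0.

Fix the vertex order A < B < D < E < F < G < J < L < M < N and write every simplex with vertices in increasing order. Then dim K = 2 and the simplices of K are:

  0-simplices (10): A, B, D, E, F, G, J, L, M, N
  1-simplices (22): AD, AE, AG, AM, BE, BF, BL, BN, DG, DL, DM, EF, EJ, EM, EN, FL, FM, GJ, GN, JM, LM, MN
  2-simplices (11): ADG, ADM, AEM, BEF, BEN, BFL, DLM, EFM, EJM, EMN, FLM

giving chain groups C_0 ≅ Z^10, C_1 ≅ Z^22, C_2 ≅ Z^11.

Boundary ∂_1: C_1 → C_0 maps an edge to its endpoints' difference, ∂[p,q] = q − p. For instance
  ∂AM = M − A.
As a 10×22 matrix over Z this has rank 9, with invariant factors (1,1,1,1,1,1,1,1,1).

Boundary ∂_2: C_2 → C_1 sends each 2-simplex [p,q,r] to [q,r] − [p,r] + [p,q]. For instance
  ∂EFM = FM − EM + EF,
  ∂DLM = LM − DM + DL.
This gives a 22×11 integer matrix of rank 11; reducing to Smith normal form yields diagonal entries (1,1,1,1,1,1,1,1,1,1,1).

From H_k ≅ ker(∂_k) / im(∂_{k+1}) we obtain:

  H_0: rank C_0 − rank ∂_1 = 10 − 9 = 1, and the invariant factors of ∂_1 are all 1, so H_0 = Z.
  H_1: rank ker ∂_1 − rank ∂_2 = (22 − 9) − 11 = 2, and the invariant factors of ∂_2 are all 1, so H_1 = Z^2.
  H_2: rank ker ∂_2 − rank ∂_3 = (11 − 11) − 0 = 0, and there is no ∂_3, so H_2 = 0.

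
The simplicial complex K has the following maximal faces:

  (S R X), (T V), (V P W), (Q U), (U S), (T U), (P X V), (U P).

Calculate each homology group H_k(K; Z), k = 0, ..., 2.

H_0 = Z,  H_1 = Z^2,  H_2 = 0.

We work with the vertex ordering P < Q < R < S < T < U < V < W < X. The simplices of K, each written with vertices in increasing order, are:

  0-simplices (9): P, Q, R, S, T, U, V, W, X
  1-simplices (13): PU, PV, PW, PX, QU, RS, RX, SU, SX, TU, TV, VW, VX
  2-simplices (3): PVW, PVX, RSX

Hence C_0 ≅ Z^9, C_1 ≅ Z^13, C_2 ≅ Z^3.

The boundary map ∂_1: C_1 → C_0 maps an edge to its endpoints' difference, ∂[p,q] = q − p. For instance
  ∂PX = X − P.
The 9×13 boundary matrix has rank 8 and Smith normal form diag(1,1,1,1,1,1,1,1).

Boundary ∂_2: C_2 → C_1 maps a triangle to the signed sum of its edges. For instance
  ∂PVX = VX − PX + PV,
  ∂PVW = VW − PW + PV.
This gives a 13×3 integer matrix of rank 3; reducing to Smith normal form yields diagonal entries (1,1,1).

Now H_k = ker ∂_k / im ∂_{k+1}, so:

  H_0: rank C_0 − rank ∂_1 = 9 − 8 = 1, and the invariant factors of ∂_1 are all 1, so H_0 ≅ Z.
  H_1: rank ker ∂_1 − rank ∂_2 = (13 − 8) − 3 = 2, and the invariant factors of ∂_2 are all 1, so H_1 ≅ Z^2.
  H_2: rank ker ∂_2 − rank ∂_3 = (3 − 3) − 0 = 0, and there is no ∂_3, so H_2 ≅ 0.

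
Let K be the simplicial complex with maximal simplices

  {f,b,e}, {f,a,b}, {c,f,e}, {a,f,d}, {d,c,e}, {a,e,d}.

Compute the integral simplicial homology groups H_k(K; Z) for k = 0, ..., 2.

Order the vertices as a < b < c < d < e < f. Listing each simplex with vertices in this order, K has dimension 2 with simplices:

  0-simplices (6): a, b, c, d, e, f
  1-simplices (12): ab, ad, ae, af, be, bf, cd, ce, cf, de, df, ef
  2-simplices (6): abf, ade, adf, bef, cde, cef

Hence C_0 ≅ Z^6, C_1 ≅ Z^12, C_2 ≅ Z^6.

∂_1: C_1 → C_0 is given by ∂[p,q] = [q] − [p].
This gives a 6×12 integer matrix of rank 5; reducing to Smith normal form yields diagonal entries (1,1,1,1,1).

Boundary ∂_2: C_2 → C_1 maps a triangle to the signed sum of its edges. For instance
  ∂abf = bf − af + ab,
  ∂adf = df − af + ad.
This gives a 12×6 integer matrix of rank 6; reducing to Smith normal form yields diagonal entries (1,1,1,1,1,1).

Computing H_k = (kernel of ∂_k) / (image of ∂_{k+1}):

  H_0: rank C_0 − rank ∂_1 = 6 − 5 = 1, and the invariant factors of ∂_1 are all 1, so H_0 = Z.
  H_1: rank ker ∂_1 − rank ∂_2 = (12 − 5) − 6 = 1, and the invariant factors of ∂_2 are all 1, so H_1 = Z.
  H_2: rank ker ∂_2 − rank ∂_3 = (6 − 6) − 0 = 0, and there is no ∂_3, so H_2 = 0.

(K is a triangulation of the cylinder S^1 x I.)

H_0 = Z,  H_1 = Z,  H_2 = 0.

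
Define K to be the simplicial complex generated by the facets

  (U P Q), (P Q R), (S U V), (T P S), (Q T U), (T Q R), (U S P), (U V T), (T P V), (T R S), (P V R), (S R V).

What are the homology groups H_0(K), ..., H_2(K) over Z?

Order the vertices as P < Q < R < S < T < U < V. Listing each simplex with vertices in this order, K has dimension 2 with simplices:

  0-simplices (7): P, Q, R, S, T, U, V
  1-simplices (18): PQ, PR, PS, PT, PU, PV, QR, QT, QU, RS, RT, RV, ST, SU, SV, TU, TV, UV
  2-simplices (12): PQR, PQU, PRV, PST, PSU, PTV, QRT, QTU, RST, RSV, SUV, TUV

giving chain groups C_0 ≅ Z^7, C_1 ≅ Z^18, C_2 ≅ Z^12.

The boundary map ∂_1: C_1 → C_0 is given by ∂[p,q] = [q] − [p]. For instance
  ∂ST = T − S.
The 7×18 boundary matrix has rank 6 and Smith normal form diag(1,1,1,1,1,1).

∂_2: C_2 → C_1 sends each 2-simplex [p,q,r] to [q,r] − [p,r] + [p,q]. For instance
  ∂PQR = QR − PR + PQ,
  ∂RSV = SV − RV + RS.
The 18×12 boundary matrix has rank 12 and Smith normal form diag(1,1,1,1,1,1,1,1,1,1,1,2).

Now H_k = ker ∂_k / im ∂_{k+1}, so:

  H_0: rank C_0 − rank ∂_1 = 7 − 6 = 1, and the invariant factors of ∂_1 are all 1, so H_0 ≅ Z.
  H_1: rank ker ∂_1 − rank ∂_2 = (18 − 6) − 12 = 0, and ∂_2 has invariant factor 2 > 1, so H_1 ≅ Z/2Z.
  H_2: rank ker ∂_2 − rank ∂_3 = (12 − 12) − 0 = 0, and there is no ∂_3, so H_2 ≅ 0.

(K is a triangulation of the real projective plane RP^2.)

H_0 = Z,  H_1 = Z/2Z,  H_2 = 0.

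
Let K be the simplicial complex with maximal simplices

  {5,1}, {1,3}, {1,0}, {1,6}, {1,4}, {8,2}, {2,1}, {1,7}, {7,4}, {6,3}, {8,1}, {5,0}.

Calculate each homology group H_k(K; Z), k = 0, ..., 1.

H_0 = Z,  H_1 = Z^4.

Order the vertices as 0 < 1 < 2 < 3 < 4 < 5 < 6 < 7 < 8. Listing each simplex with vertices in this order, K has dimension 1 with simplices:

  0-simplices (9): [0], [1], [2], [3], [4], [5], [6], [7], [8]
  1-simplices (12): [0,1], [0,5], [1,2], [1,3], [1,4], [1,5], [1,6], [1,7], [1,8], [2,8], [3,6], [4,7]

giving chain groups C_0 ≅ Z^9, C_1 ≅ Z^12.

Boundary ∂_1: C_1 → C_0 is given by ∂[p,q] = [q] − [p]. For instance
  ∂[3,6] = [6] − [3].
The resulting 9×12 matrix has rank 8, and its Smith normal form has invariant factors (1,1,1,1,1,1,1,1).

From H_k ≅ ker(∂_k) / im(∂_{k+1}) we obtain:

  H_0: rank C_0 − rank ∂_1 = 9 − 8 = 1, and the invariant factors of ∂_1 are all 1, so H_0 = Z.
  H_1: rank ker ∂_1 − rank ∂_2 = (12 − 8) − 0 = 4, and there is no ∂_2, so H_1 = Z^4.

(K is a triangulation of a wedge of 4 circles.)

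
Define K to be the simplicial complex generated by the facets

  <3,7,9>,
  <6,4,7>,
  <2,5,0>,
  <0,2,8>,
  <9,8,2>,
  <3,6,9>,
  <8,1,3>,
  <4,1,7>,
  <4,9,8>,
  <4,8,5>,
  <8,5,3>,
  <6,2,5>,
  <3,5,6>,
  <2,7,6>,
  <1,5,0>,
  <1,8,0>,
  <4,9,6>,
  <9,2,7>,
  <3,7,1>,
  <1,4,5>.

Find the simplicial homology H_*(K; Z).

H_0 = Z,  H_1 = Z ⊕ Z/2,  H_2 = 0.

Take the total order 0 < 1 < 2 < 3 < 4 < 5 < 6 < 7 < 8 < 9 on the vertex set. Then K (dimension 2) consists of the simplices:

  0-simplices (10): [0], [1], [2], [3], [4], [5], [6], [7], [8], [9]
  1-simplices (30): (30 of them)
  2-simplices (20): (20 of them)

so the chain groups are C_0 ≅ Z^10, C_1 ≅ Z^30, C_2 ≅ Z^20.

Boundary ∂_1: C_1 → C_0 sends each edge [p,q] (with p < q) to q − p.
The resulting 10×30 matrix has rank 9, and its Smith normal form has invariant factors (1,1,1,1,1,1,1,1,1).

The boundary map ∂_2: C_2 → C_1 maps a triangle to the signed sum of its edges. For instance
  ∂[4,6,7] = [6,7] − [4,7] + [4,6],
  ∂[3,7,9] = [7,9] − [3,9] + [3,7].
The 30×20 boundary matrix has rank 20 and Smith normal form diag(1,1,1,1,1,1,1,1,1,1,1,1,1,1,1,1,1,1,1,2).

Reading off H_k = ker ∂_k / im ∂_{k+1}:

  H_0: rank C_0 − rank ∂_1 = 10 − 9 = 1, and the invariant factors of ∂_1 are all 1, so H_0 = Z.
  H_1: rank ker ∂_1 − rank ∂_2 = (30 − 9) − 20 = 1, and ∂_2 has invariant factor 2 > 1, so H_1 = Z ⊕ Z/2.
  H_2: rank ker ∂_2 − rank ∂_3 = (20 − 20) − 0 = 0, and there is no ∂_3, so H_2 = 0.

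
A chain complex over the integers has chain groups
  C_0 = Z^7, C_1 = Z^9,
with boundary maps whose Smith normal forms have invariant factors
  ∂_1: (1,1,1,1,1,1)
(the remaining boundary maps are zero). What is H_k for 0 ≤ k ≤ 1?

H_0: b_0 = 7 − 0 − 6 = 1; torsion from ∂_1 factors > 1: none. So H_0 ≅ Z.
H_1: b_1 = 9 − 6 − 0 = 3; torsion from ∂_2 factors > 1: none. So H_1 ≅ Z^3.

H_0 ≅ Z,  H_1 ≅ Z^3.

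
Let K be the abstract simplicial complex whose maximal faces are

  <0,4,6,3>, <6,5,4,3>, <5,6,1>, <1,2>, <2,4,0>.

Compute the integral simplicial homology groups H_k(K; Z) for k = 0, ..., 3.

Take the total order 0 < 1 < 2 < 3 < 4 < 5 < 6 on the vertex set. Then K (dimension 3) consists of the simplices:

  0-simplices (7): [0], [1], [2], [3], [4], [5], [6]
  1-simplices (14): [0,2], [0,3], [0,4], [0,6], [1,2], [1,5], [1,6], [2,4], [3,4], [3,5], [3,6], [4,5], [4,6], [5,6]
  2-simplices (9): [0,2,4], [0,3,4], [0,3,6], [0,4,6], [1,5,6], [3,4,5], [3,4,6], [3,5,6], [4,5,6]
  3-simplices (2): [0,3,4,6], [3,4,5,6]

giving chain groups C_0 ≅ Z^7, C_1 ≅ Z^14, C_2 ≅ Z^9, C_3 ≅ Z^2.

The boundary map ∂_1: C_1 → C_0 maps an edge to its endpoints' difference, ∂[p,q] = q − p. For instance
  ∂[1,5] = [5] − [1].
The 7×14 boundary matrix has rank 6 and Smith normal form diag(1,1,1,1,1,1).

∂_2: C_2 → C_1 sends each 2-simplex [p,q,r] to [q,r] − [p,r] + [p,q]. For instance
  ∂[3,4,5] = [4,5] − [3,5] + [3,4],
  ∂[1,5,6] = [5,6] − [1,6] + [1,5].
The resulting 14×9 matrix has rank 7, and its Smith normal form has invariant factors (1,1,1,1,1,1,1).

The boundary map ∂_3: C_3 → C_2 sends each 3-simplex σ to the alternating sum Σ_i (−1)^i (σ with its i-th vertex removed). For instance
  ∂[0,3,4,6] = [3,4,6] − [0,4,6] + [0,3,6] − [0,3,4],
  ∂[3,4,5,6] = [4,5,6] − [3,5,6] + [3,4,6] − [3,4,5].
This gives a 9×2 integer matrix of rank 2; reducing to Smith normal form yields diagonal entries (1,1).

Now H_k = ker ∂_k / im ∂_{k+1}, so:

  H_0: rank C_0 − rank ∂_1 = 7 − 6 = 1, and the invariant factors of ∂_1 are all 1, so H_0 ≅ Z.
  H_1: rank ker ∂_1 − rank ∂_2 = (14 − 6) − 7 = 1, and the invariant factors of ∂_2 are all 1, so H_1 ≅ Z.
  H_2: rank ker ∂_2 − rank ∂_3 = (9 − 7) − 2 = 0, and the invariant factors of ∂_3 are all 1, so H_2 ≅ 0.
  H_3: rank ker ∂_3 − rank ∂_4 = (2 − 2) − 0 = 0, and there is no ∂_4, so H_3 ≅ 0.

H_0 = Z,  H_1 = Z,  H_2 = 0,  H_3 = 0.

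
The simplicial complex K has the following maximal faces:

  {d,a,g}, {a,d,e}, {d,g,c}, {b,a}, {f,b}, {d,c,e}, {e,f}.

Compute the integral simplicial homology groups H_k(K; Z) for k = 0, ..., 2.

H_0 = Z,  H_1 = Z,  H_2 = 0.

We work with the vertex ordering a < b < c < d < e < f < g. The simplices of K, each written with vertices in increasing order, are:

  0-simplices (7): a, b, c, d, e, f, g
  1-simplices (11): ab, ad, ae, ag, bf, cd, ce, cg, de, dg, ef
  2-simplices (4): ade, adg, cde, cdg

Hence C_0 ≅ Z^7, C_1 ≅ Z^11, C_2 ≅ Z^4.

Boundary ∂_1: C_1 → C_0 is given by ∂[p,q] = [q] − [p]. For instance
  ∂ce = e − c.
The 7×11 boundary matrix has rank 6 and Smith normal form diag(1,1,1,1,1,1).

∂_2: C_2 → C_1 maps a triangle to the signed sum of its edges. For instance
  ∂ade = de − ae + ad,
  ∂cdg = dg − cg + cd.
The resulting 11×4 matrix has rank 4, and its Smith normal form has invariant factors (1,1,1,1).

Reading off H_k = ker ∂_k / im ∂_{k+1}:

  H_0: rank C_0 − rank ∂_1 = 7 − 6 = 1, and the invariant factors of ∂_1 are all 1, so H_0 ≅ Z.
  H_1: rank ker ∂_1 − rank ∂_2 = (11 − 6) − 4 = 1, and the invariant factors of ∂_2 are all 1, so H_1 ≅ Z.
  H_2: rank ker ∂_2 − rank ∂_3 = (4 − 4) − 0 = 0, and there is no ∂_3, so H_2 ≅ 0.

As a check, the Euler characteristic is 7 − 11 + 4 = 0, which agrees with 1 − 1 + 0 = 0.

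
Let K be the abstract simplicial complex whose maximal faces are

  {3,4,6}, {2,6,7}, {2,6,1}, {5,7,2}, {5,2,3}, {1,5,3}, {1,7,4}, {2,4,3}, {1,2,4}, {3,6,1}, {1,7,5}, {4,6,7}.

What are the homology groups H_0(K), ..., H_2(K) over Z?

H_0 ≅ Z,  H_1 ≅ Z/2,  H_2 = 0.

Take the total order 1 < 2 < 3 < 4 < 5 < 6 < 7 on the vertex set. Then K (dimension 2) consists of the simplices:

  0-simplices (7): [1], [2], [3], [4], [5], [6], [7]
  1-simplices (18): [1,2], [1,3], [1,4], [1,5], [1,6], [1,7], [2,3], [2,4], [2,5], [2,6], [2,7], [3,4], [3,5], [3,6], [4,6], [4,7], [5,7], [6,7]
  2-simplices (12): [1,2,4], [1,2,6], [1,3,5], [1,3,6], [1,4,7], [1,5,7], [2,3,4], [2,3,5], [2,5,7], [2,6,7], [3,4,6], [4,6,7]

so the chain groups are C_0 ≅ Z^7, C_1 ≅ Z^18, C_2 ≅ Z^12.

The boundary map ∂_1: C_1 → C_0 sends each edge [p,q] (with p < q) to q − p. For instance
  ∂[2,3] = [3] − [2].
As a 7×18 matrix over Z this has rank 6, with invariant factors (1,1,1,1,1,1).

The boundary map ∂_2: C_2 → C_1 sends each 2-simplex [p,q,r] to [q,r] − [p,r] + [p,q]. For instance
  ∂[1,2,6] = [2,6] − [1,6] + [1,2],
  ∂[1,2,4] = [2,4] − [1,4] + [1,2].
The resulting 18×12 matrix has rank 12, and its Smith normal form has invariant factors (1,1,1,1,1,1,1,1,1,1,1,2).

Now H_k = ker ∂_k / im ∂_{k+1}, so:

  H_0: rank C_0 − rank ∂_1 = 7 − 6 = 1, and the invariant factors of ∂_1 are all 1, so H_0 = Z.
  H_1: rank ker ∂_1 − rank ∂_2 = (18 − 6) − 12 = 0, and ∂_2 has invariant factor 2 > 1, so H_1 = Z/2.
  H_2: rank ker ∂_2 − rank ∂_3 = (12 − 12) − 0 = 0, and there is no ∂_3, so H_2 = 0.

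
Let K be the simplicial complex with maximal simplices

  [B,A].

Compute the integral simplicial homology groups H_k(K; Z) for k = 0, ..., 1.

H_0 ≅ Z,  H_1 = 0.

Fix the vertex order A < B and write every simplex with vertices in increasing order. Then dim K = 1 and the simplices of K are:

  0-simplices (2): A, B
  1-simplices (1): AB

so the chain groups are C_0 ≅ Z^2, C_1 ≅ Z^1.

The boundary map ∂_1: C_1 → C_0 is given by ∂[p,q] = [q] − [p].
As a 2×1 matrix over Z this has rank 1, with invariant factors (1).

Now H_k = ker ∂_k / im ∂_{k+1}, so:

  H_0: rank C_0 − rank ∂_1 = 2 − 1 = 1, and the invariant factors of ∂_1 are all 1, so H_0 = Z.
  H_1: rank ker ∂_1 − rank ∂_2 = (1 − 1) − 0 = 0, and there is no ∂_2, so H_1 = 0.

(K is a triangulation of the 1-simplex.)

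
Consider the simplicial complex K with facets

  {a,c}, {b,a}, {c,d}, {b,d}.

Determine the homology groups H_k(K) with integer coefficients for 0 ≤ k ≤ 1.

Order the vertices as a < b < c < d. Listing each simplex with vertices in this order, K has dimension 1 with simplices:

  0-simplices (4): a, b, c, d
  1-simplices (4): ab, ac, bd, cd

Hence C_0 ≅ Z^4, C_1 ≅ Z^4.

Boundary ∂_1: C_1 → C_0 sends each edge [p,q] (with p < q) to q − p. For instance
  ∂bd = d − b.
This gives a 4×4 integer matrix of rank 3; reducing to Smith normal form yields diagonal entries (1,1,1).

Reading off H_k = ker ∂_k / im ∂_{k+1}:

  H_0: rank C_0 − rank ∂_1 = 4 − 3 = 1, and the invariant factors of ∂_1 are all 1, so H_0 = Z.
  H_1: rank ker ∂_1 − rank ∂_2 = (4 − 3) − 0 = 1, and there is no ∂_2, so H_1 = Z.

As a check, the Euler characteristic is 4 − 4 = 0, which agrees with 1 − 1 = 0.

H_0 ≅ Z,  H_1 ≅ Z.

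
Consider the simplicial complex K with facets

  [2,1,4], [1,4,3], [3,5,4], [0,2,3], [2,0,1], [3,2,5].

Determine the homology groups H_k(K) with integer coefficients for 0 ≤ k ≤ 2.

H_0 = Z,  H_1 = Z,  H_2 = 0.

Take the total order 0 < 1 < 2 < 3 < 4 < 5 on the vertex set. Then K (dimension 2) consists of the simplices:

  0-simplices (6): [0], [1], [2], [3], [4], [5]
  1-simplices (12): [0,1], [0,2], [0,3], [1,2], [1,3], [1,4], [2,3], [2,4], [2,5], [3,4], [3,5], [4,5]
  2-simplices (6): [0,1,2], [0,2,3], [1,2,4], [1,3,4], [2,3,5], [3,4,5]

so the chain groups are C_0 ≅ Z^6, C_1 ≅ Z^12, C_2 ≅ Z^6.

∂_1: C_1 → C_0 maps an edge to its endpoints' difference, ∂[p,q] = q − p. For instance
  ∂[1,2] = [2] − [1].
This gives a 6×12 integer matrix of rank 5; reducing to Smith normal form yields diagonal entries (1,1,1,1,1).

Boundary ∂_2: C_2 → C_1 acts by ∂[p,q,r] = [q,r] − [p,r] + [p,q]. For instance
  ∂[0,2,3] = [2,3] − [0,3] + [0,2],
  ∂[3,4,5] = [4,5] − [3,5] + [3,4].
The resulting 12×6 matrix has rank 6, and its Smith normal form has invariant factors (1,1,1,1,1,1).

Now H_k = ker ∂_k / im ∂_{k+1}, so:

  H_0: rank C_0 − rank ∂_1 = 6 − 5 = 1, and the invariant factors of ∂_1 are all 1, so H_0 ≅ Z.
  H_1: rank ker ∂_1 − rank ∂_2 = (12 − 5) − 6 = 1, and the invariant factors of ∂_2 are all 1, so H_1 ≅ Z.
  H_2: rank ker ∂_2 − rank ∂_3 = (6 − 6) − 0 = 0, and there is no ∂_3, so H_2 ≅ 0.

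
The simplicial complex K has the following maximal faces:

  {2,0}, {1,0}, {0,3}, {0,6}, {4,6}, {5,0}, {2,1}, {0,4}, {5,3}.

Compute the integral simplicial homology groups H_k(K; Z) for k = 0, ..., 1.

H_0 = Z,  H_1 = Z^3.

We work with the vertex ordering 0 < 1 < 2 < 3 < 4 < 5 < 6. The simplices of K, each written with vertices in increasing order, are:

  0-simplices (7): [0], [1], [2], [3], [4], [5], [6]
  1-simplices (9): [0,1], [0,2], [0,3], [0,4], [0,5], [0,6], [1,2], [3,5], [4,6]

so the chain groups are C_0 ≅ Z^7, C_1 ≅ Z^9.

The boundary map ∂_1: C_1 → C_0 is given by ∂[p,q] = [q] − [p]. For instance
  ∂[4,6] = [6] − [4].
As a 7×9 matrix over Z this has rank 6, with invariant factors (1,1,1,1,1,1).

Reading off H_k = ker ∂_k / im ∂_{k+1}:

  H_0: rank C_0 − rank ∂_1 = 7 − 6 = 1, and the invariant factors of ∂_1 are all 1, so H_0 = Z.
  H_1: rank ker ∂_1 − rank ∂_2 = (9 − 6) − 0 = 3, and there is no ∂_2, so H_1 = Z^3.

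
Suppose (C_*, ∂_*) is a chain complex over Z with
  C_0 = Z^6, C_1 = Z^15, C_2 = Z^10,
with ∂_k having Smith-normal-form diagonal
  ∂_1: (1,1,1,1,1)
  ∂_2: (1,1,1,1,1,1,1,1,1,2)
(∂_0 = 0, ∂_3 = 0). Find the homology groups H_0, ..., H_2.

H_0: b_0 = 6 − 0 − 5 = 1; torsion from ∂_1 factors > 1: none. So H_0 ≅ Z.
H_1: b_1 = 15 − 5 − 10 = 0; torsion from ∂_2 factors > 1: [2]. So H_1 ≅ Z/2.
H_2: b_2 = 10 − 10 − 0 = 0; torsion from ∂_3 factors > 1: none. So H_2 ≅ 0.

H_0 ≅ Z,  H_1 ≅ Z/2,  H_2 = 0.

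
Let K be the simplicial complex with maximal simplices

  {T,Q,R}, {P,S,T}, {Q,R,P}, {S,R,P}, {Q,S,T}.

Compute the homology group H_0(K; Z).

We work with the vertex ordering P < Q < R < S < T. The simplices of K, each written with vertices in increasing order, are:

  0-simplices (5): P, Q, R, S, T
  1-simplices (10): PQ, PR, PS, PT, QR, QS, QT, RS, RT, ST
  2-simplices (5): PQR, PRS, PST, QRT, QST

giving chain groups C_0 ≅ Z^5, C_1 ≅ Z^10, C_2 ≅ Z^5.

∂_1: C_1 → C_0 is given by ∂[p,q] = [q] − [p]. For instance
  ∂RT = T − R.
This gives a 5×10 integer matrix of rank 4; reducing to Smith normal form yields diagonal entries (1,1,1,1).

∂_2: C_2 → C_1 acts by ∂[p,q,r] = [q,r] − [p,r] + [p,q]. For instance
  ∂PQR = QR − PR + PQ,
  ∂PST = ST − PT + PS.
This gives a 10×5 integer matrix of rank 5; reducing to Smith normal form yields diagonal entries (1,1,1,1,1).

Now H_k = ker ∂_k / im ∂_{k+1}, so:

  H_0: rank C_0 − rank ∂_1 = 5 − 4 = 1, and the invariant factors of ∂_1 are all 1, so H_0 ≅ Z.

H_0 ≅ Z.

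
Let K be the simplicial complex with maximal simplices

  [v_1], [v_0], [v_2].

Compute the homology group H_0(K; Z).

H_0 ≅ Z^3.

Take the total order v_0 < v_1 < v_2 on the vertex set. Then K (dimension 0) consists of the simplices:

  0-simplices (3): [v_0], [v_1], [v_2]

so the chain groups are C_0 ≅ Z^3.

Now H_k = ker ∂_k / im ∂_{k+1}, so:

  H_0: rank C_0 − rank ∂_1 = 3 − 0 = 3, and there is no ∂_1, so H_0 ≅ Z^3.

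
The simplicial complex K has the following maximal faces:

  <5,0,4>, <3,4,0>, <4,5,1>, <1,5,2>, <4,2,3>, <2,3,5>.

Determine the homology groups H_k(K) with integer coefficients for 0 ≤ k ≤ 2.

K has 6 vertices, 12 edges, 6 triangles.
rank ∂_0 = 0, rank ∂_1 = 5 ⇒ b_0 = 6 − 0 − 5 = 1; all invariant factors of ∂_1 are 1 so no torsion. So H_0 = Z.
rank ∂_1 = 5, rank ∂_2 = 6 ⇒ b_1 = 12 − 5 − 6 = 1; all invariant factors of ∂_2 are 1 so no torsion. So H_1 = Z.
rank ∂_2 = 6, rank ∂_3 = 0 ⇒ b_2 = 6 − 6 − 0 = 0. So H_2 = 0.

H_0 ≅ Z,  H_1 ≅ Z,  H_2 = 0.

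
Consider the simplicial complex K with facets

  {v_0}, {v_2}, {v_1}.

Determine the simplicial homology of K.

H_0 ≅ Z^3.

Fix the vertex order v_0 < v_1 < v_2 and write every simplex with vertices in increasing order. Then dim K = 0 and the simplices of K are:

  0-simplices (3): [v_0], [v_1], [v_2]

so the chain groups are C_0 ≅ Z^3.

Now H_k = ker ∂_k / im ∂_{k+1}, so:

  H_0: rank C_0 − rank ∂_1 = 3 − 0 = 3, and there is no ∂_1, so H_0 ≅ Z^3.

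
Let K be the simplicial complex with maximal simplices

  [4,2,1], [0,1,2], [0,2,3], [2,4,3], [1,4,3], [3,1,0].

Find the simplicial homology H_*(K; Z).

Take the total order 0 < 1 < 2 < 3 < 4 on the vertex set. Then K (dimension 2) consists of the simplices:

  0-simplices (5): [0], [1], [2], [3], [4]
  1-simplices (9): [0,1], [0,2], [0,3], [1,2], [1,3], [1,4], [2,3], [2,4], [3,4]
  2-simplices (6): [0,1,2], [0,1,3], [0,2,3], [1,2,4], [1,3,4], [2,3,4]

Hence C_0 ≅ Z^5, C_1 ≅ Z^9, C_2 ≅ Z^6.

Boundary ∂_1: C_1 → C_0 maps an edge to its endpoints' difference, ∂[p,q] = q − p.
As a 5×9 matrix over Z this has rank 4, with invariant factors (1,1,1,1).

Boundary ∂_2: C_2 → C_1 maps a triangle to the signed sum of its edges. For instance
  ∂[2,3,4] = [3,4] − [2,4] + [2,3],
  ∂[0,1,2] = [1,2] − [0,2] + [0,1].
The 9×6 boundary matrix has rank 5 and Smith normal form diag(1,1,1,1,1).

Now H_k = ker ∂_k / im ∂_{k+1}, so:

  H_0: rank C_0 − rank ∂_1 = 5 − 4 = 1, and the invariant factors of ∂_1 are all 1, so H_0 ≅ Z.
  H_1: rank ker ∂_1 − rank ∂_2 = (9 − 4) − 5 = 0, and the invariant factors of ∂_2 are all 1, so H_1 ≅ 0.
  H_2: rank ker ∂_2 − rank ∂_3 = (6 − 5) − 0 = 1, and there is no ∂_3, so H_2 ≅ Z.

As a check, the Euler characteristic is 5 − 9 + 6 = 2, which agrees with 1 − 0 + 1 = 2.

H_0 = Z,  H_1 = 0,  H_2 = Z.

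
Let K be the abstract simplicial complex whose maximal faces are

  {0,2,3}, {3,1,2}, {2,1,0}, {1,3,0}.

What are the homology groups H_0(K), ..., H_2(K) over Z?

Order the vertices as 0 < 1 < 2 < 3. Listing each simplex with vertices in this order, K has dimension 2 with simplices:

  0-simplices (4): [0], [1], [2], [3]
  1-simplices (6): [0,1], [0,2], [0,3], [1,2], [1,3], [2,3]
  2-simplices (4): [0,1,2], [0,1,3], [0,2,3], [1,2,3]

giving chain groups C_0 ≅ Z^4, C_1 ≅ Z^6, C_2 ≅ Z^4.

∂_1: C_1 → C_0 maps an edge to its endpoints' difference, ∂[p,q] = q − p. For instance
  ∂[1,3] = [3] − [1].
This gives a 4×6 integer matrix of rank 3; reducing to Smith normal form yields diagonal entries (1,1,1).

∂_2: C_2 → C_1 maps a triangle to the signed sum of its edges. For instance
  ∂[0,1,3] = [1,3] − [0,3] + [0,1],
  ∂[0,2,3] = [2,3] − [0,3] + [0,2].
This gives a 6×4 integer matrix of rank 3; reducing to Smith normal form yields diagonal entries (1,1,1).

Now H_k = ker ∂_k / im ∂_{k+1}, so:

  H_0: rank C_0 − rank ∂_1 = 4 − 3 = 1, and the invariant factors of ∂_1 are all 1, so H_0 ≅ Z.
  H_1: rank ker ∂_1 − rank ∂_2 = (6 − 3) − 3 = 0, and the invariant factors of ∂_2 are all 1, so H_1 ≅ 0.
  H_2: rank ker ∂_2 − rank ∂_3 = (4 − 3) − 0 = 1, and there is no ∂_3, so H_2 ≅ Z.

H_0 = Z,  H_1 = 0,  H_2 = Z.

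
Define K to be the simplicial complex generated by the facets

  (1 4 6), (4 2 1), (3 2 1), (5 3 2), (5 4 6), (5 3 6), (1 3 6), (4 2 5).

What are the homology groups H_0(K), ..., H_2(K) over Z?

H_0 ≅ Z,  H_1 = 0,  H_2 ≅ Z.

Take the total order 1 < 2 < 3 < 4 < 5 < 6 on the vertex set. Then K (dimension 2) consists of the simplices:

  0-simplices (6): [1], [2], [3], [4], [5], [6]
  1-simplices (12): [1,2], [1,3], [1,4], [1,6], [2,3], [2,4], [2,5], [3,5], [3,6], [4,5], [4,6], [5,6]
  2-simplices (8): [1,2,3], [1,2,4], [1,3,6], [1,4,6], [2,3,5], [2,4,5], [3,5,6], [4,5,6]

giving chain groups C_0 ≅ Z^6, C_1 ≅ Z^12, C_2 ≅ Z^8.

∂_1: C_1 → C_0 maps an edge to its endpoints' difference, ∂[p,q] = q − p.
This gives a 6×12 integer matrix of rank 5; reducing to Smith normal form yields diagonal entries (1,1,1,1,1).

Boundary ∂_2: C_2 → C_1 sends each 2-simplex [p,q,r] to [q,r] − [p,r] + [p,q]. For instance
  ∂[1,3,6] = [3,6] − [1,6] + [1,3],
  ∂[2,4,5] = [4,5] − [2,5] + [2,4].
This gives a 12×8 integer matrix of rank 7; reducing to Smith normal form yields diagonal entries (1,1,1,1,1,1,1).

Computing H_k = (kernel of ∂_k) / (image of ∂_{k+1}):

  H_0: rank C_0 − rank ∂_1 = 6 − 5 = 1, and the invariant factors of ∂_1 are all 1, so H_0 = Z.
  H_1: rank ker ∂_1 − rank ∂_2 = (12 − 5) − 7 = 0, and the invariant factors of ∂_2 are all 1, so H_1 = 0.
  H_2: rank ker ∂_2 − rank ∂_3 = (8 − 7) − 0 = 1, and there is no ∂_3, so H_2 = Z.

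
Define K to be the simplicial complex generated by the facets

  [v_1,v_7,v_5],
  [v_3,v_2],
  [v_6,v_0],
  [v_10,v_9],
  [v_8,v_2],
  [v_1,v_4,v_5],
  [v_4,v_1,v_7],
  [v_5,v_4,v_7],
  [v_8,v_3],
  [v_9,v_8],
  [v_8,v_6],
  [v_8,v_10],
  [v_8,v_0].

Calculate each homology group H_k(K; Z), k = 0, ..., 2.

H_0 = Z^2,  H_1 = Z^3,  H_2 = Z.

Take the total order v_0 < v_1 < v_2 < v_3 < v_4 < v_5 < v_6 < v_7 < v_8 < v_9 < v_10 on the vertex set. Then K (dimension 2) consists of the simplices:

  0-simplices (11): [v_0], [v_1], [v_2], [v_3], [v_4], [v_5], [v_6], [v_7], [v_8], [v_9], [v_10]
  1-simplices (15): (15 of them)
  2-simplices (4): [v_1,v_4,v_5], [v_1,v_4,v_7], [v_1,v_5,v_7], [v_4,v_5,v_7]

so the chain groups are C_0 ≅ Z^11, C_1 ≅ Z^15, C_2 ≅ Z^4.

The boundary map ∂_1: C_1 → C_0 maps an edge to its endpoints' difference, ∂[p,q] = q − p. For instance
  ∂[v_8,v_10] = [v_10] − [v_8].
This gives a 11×15 integer matrix of rank 9; reducing to Smith normal form yields diagonal entries (1,1,1,1,1,1,1,1,1).

The boundary map ∂_2: C_2 → C_1 sends each 2-simplex [p,q,r] to [q,r] − [p,r] + [p,q]. For instance
  ∂[v_4,v_5,v_7] = [v_5,v_7] − [v_4,v_7] + [v_4,v_5],
  ∂[v_1,v_4,v_5] = [v_4,v_5] − [v_1,v_5] + [v_1,v_4].
The resulting 15×4 matrix has rank 3, and its Smith normal form has invariant factors (1,1,1).

Computing H_k = (kernel of ∂_k) / (image of ∂_{k+1}):

  H_0: rank C_0 − rank ∂_1 = 11 − 9 = 2, and the invariant factors of ∂_1 are all 1, so H_0 = Z^2.
  H_1: rank ker ∂_1 − rank ∂_2 = (15 − 9) − 3 = 3, and the invariant factors of ∂_2 are all 1, so H_1 = Z^3.
  H_2: rank ker ∂_2 − rank ∂_3 = (4 − 3) − 0 = 1, and there is no ∂_3, so H_2 = Z.

As a check, the Euler characteristic is 11 − 15 + 4 = 0, which agrees with 2 − 3 + 1 = 0.
(K is a triangulation of the disjoint union of the 2-sphere S^2 and a wedge of 3 circles.)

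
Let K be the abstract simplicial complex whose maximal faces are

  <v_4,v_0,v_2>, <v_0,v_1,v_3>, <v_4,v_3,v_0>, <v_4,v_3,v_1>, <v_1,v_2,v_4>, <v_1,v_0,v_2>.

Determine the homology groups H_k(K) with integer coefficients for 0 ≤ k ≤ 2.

H_0 ≅ Z,  H_1 = 0,  H_2 ≅ Z.

Order the vertices as v_0 < v_1 < v_2 < v_3 < v_4. Listing each simplex with vertices in this order, K has dimension 2 with simplices:

  0-simplices (5): [v_0], [v_1], [v_2], [v_3], [v_4]
  1-simplices (9): [v_0,v_1], [v_0,v_2], [v_0,v_3], [v_0,v_4], [v_1,v_2], [v_1,v_3], [v_1,v_4], [v_2,v_4], [v_3,v_4]
  2-simplices (6): [v_0,v_1,v_2], [v_0,v_1,v_3], [v_0,v_2,v_4], [v_0,v_3,v_4], [v_1,v_2,v_4], [v_1,v_3,v_4]

giving chain groups C_0 ≅ Z^5, C_1 ≅ Z^9, C_2 ≅ Z^6.

∂_1: C_1 → C_0 is given by ∂[p,q] = [q] − [p].
The 5×9 boundary matrix has rank 4 and Smith normal form diag(1,1,1,1).

Boundary ∂_2: C_2 → C_1 acts by ∂[p,q,r] = [q,r] − [p,r] + [p,q]. For instance
  ∂[v_0,v_3,v_4] = [v_3,v_4] − [v_0,v_4] + [v_0,v_3],
  ∂[v_0,v_1,v_2] = [v_1,v_2] − [v_0,v_2] + [v_0,v_1].
This gives a 9×6 integer matrix of rank 5; reducing to Smith normal form yields diagonal entries (1,1,1,1,1).

From H_k ≅ ker(∂_k) / im(∂_{k+1}) we obtain:

  H_0: rank C_0 − rank ∂_1 = 5 − 4 = 1, and the invariant factors of ∂_1 are all 1, so H_0 = Z.
  H_1: rank ker ∂_1 − rank ∂_2 = (9 − 4) − 5 = 0, and the invariant factors of ∂_2 are all 1, so H_1 = 0.
  H_2: rank ker ∂_2 − rank ∂_3 = (6 − 5) − 0 = 1, and there is no ∂_3, so H_2 = Z.

(K is a triangulation of the 2-sphere S^2.)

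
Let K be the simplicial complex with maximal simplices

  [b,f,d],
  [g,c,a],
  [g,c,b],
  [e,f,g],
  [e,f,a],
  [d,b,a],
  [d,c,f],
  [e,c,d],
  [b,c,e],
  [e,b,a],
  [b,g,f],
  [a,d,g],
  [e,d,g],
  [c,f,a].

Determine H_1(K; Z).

H_1 ≅ Z^2.

We work with the vertex ordering a < b < c < d < e < f < g. The simplices of K, each written with vertices in increasing order, are:

  0-simplices (7): a, b, c, d, e, f, g
  1-simplices (21): ab, ac, ad, ae, af, ag, bc, bd, be, bf, bg, cd, ce, cf, cg, de, df, dg, ef, eg, fg
  2-simplices (14): abd, abe, acf, acg, adg, aef, bce, bcg, bdf, bfg, cde, cdf, deg, efg

Hence C_0 ≅ Z^7, C_1 ≅ Z^21, C_2 ≅ Z^14.

Boundary ∂_1: C_1 → C_0 is given by ∂[p,q] = [q] − [p]. For instance
  ∂bc = c − b.
As a 7×21 matrix over Z this has rank 6, with invariant factors (1,1,1,1,1,1).

Boundary ∂_2: C_2 → C_1 sends each 2-simplex [p,q,r] to [q,r] − [p,r] + [p,q]. For instance
  ∂aef = ef − af + ae,
  ∂cdf = df − cf + cd.
This gives a 21×14 integer matrix of rank 13; reducing to Smith normal form yields diagonal entries (1,1,1,1,1,1,1,1,1,1,1,1,1).

Now H_k = ker ∂_k / im ∂_{k+1}, so:

  H_1: rank ker ∂_1 − rank ∂_2 = (21 − 6) − 13 = 2, and the invariant factors of ∂_2 are all 1, so H_1 = Z^2.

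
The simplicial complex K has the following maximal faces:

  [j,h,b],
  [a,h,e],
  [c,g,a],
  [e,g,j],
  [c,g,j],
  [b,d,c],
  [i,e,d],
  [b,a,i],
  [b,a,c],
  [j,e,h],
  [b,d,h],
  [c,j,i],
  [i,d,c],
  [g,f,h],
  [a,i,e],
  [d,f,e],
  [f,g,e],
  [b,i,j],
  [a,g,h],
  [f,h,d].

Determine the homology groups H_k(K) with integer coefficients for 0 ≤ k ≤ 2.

H_0 = Z,  H_1 = Z ⊕ Z/2,  H_2 = 0.

K has 10 vertices, 30 edges, 20 triangles.
rank ∂_0 = 0, rank ∂_1 = 9 ⇒ b_0 = 10 − 0 − 9 = 1; all invariant factors of ∂_1 are 1 so no torsion. So H_0 = Z.
rank ∂_1 = 9, rank ∂_2 = 20 ⇒ b_1 = 30 − 9 − 20 = 1; ∂_2 has invariant factor(s) [2] giving torsion. So H_1 = Z ⊕ Z/2.
rank ∂_2 = 20, rank ∂_3 = 0 ⇒ b_2 = 20 − 20 − 0 = 0. So H_2 = 0.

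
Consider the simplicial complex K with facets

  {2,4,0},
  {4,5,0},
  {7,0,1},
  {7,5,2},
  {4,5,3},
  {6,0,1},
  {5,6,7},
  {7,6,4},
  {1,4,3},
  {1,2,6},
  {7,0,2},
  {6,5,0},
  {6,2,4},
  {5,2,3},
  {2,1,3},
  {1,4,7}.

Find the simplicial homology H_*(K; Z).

K has 8 vertices, 24 edges, 16 triangles.
rank ∂_0 = 0, rank ∂_1 = 7 ⇒ b_0 = 8 − 0 − 7 = 1; all invariant factors of ∂_1 are 1 so no torsion. So H_0 ≅ Z.
rank ∂_1 = 7, rank ∂_2 = 15 ⇒ b_1 = 24 − 7 − 15 = 2; all invariant factors of ∂_2 are 1 so no torsion. So H_1 ≅ Z^2.
rank ∂_2 = 15, rank ∂_3 = 0 ⇒ b_2 = 16 − 15 − 0 = 1. So H_2 ≅ Z.

H_0 = Z,  H_1 = Z^2,  H_2 = Z.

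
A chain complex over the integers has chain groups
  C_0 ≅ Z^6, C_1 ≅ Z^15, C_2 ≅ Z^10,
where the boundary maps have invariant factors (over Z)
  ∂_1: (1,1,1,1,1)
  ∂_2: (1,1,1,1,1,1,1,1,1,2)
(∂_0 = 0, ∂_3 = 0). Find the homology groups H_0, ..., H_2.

H_0: b_0 = 6 − 0 − 5 = 1; torsion from ∂_1 factors > 1: none. So H_0 ≅ Z.
H_1: b_1 = 15 − 5 − 10 = 0; torsion from ∂_2 factors > 1: [2]. So H_1 ≅ Z_2.
H_2: b_2 = 10 − 10 − 0 = 0; torsion from ∂_3 factors > 1: none. So H_2 ≅ 0.

H_0 ≅ Z,  H_1 ≅ Z_2,  H_2 = 0.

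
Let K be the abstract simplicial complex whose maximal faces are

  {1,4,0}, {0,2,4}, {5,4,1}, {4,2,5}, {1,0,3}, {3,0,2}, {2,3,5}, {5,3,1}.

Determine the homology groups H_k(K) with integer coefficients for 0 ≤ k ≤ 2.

H_0 ≅ Z,  H_1 = 0,  H_2 ≅ Z.

Take the total order 0 < 1 < 2 < 3 < 4 < 5 on the vertex set. Then K (dimension 2) consists of the simplices:

  0-simplices (6): [0], [1], [2], [3], [4], [5]
  1-simplices (12): [0,1], [0,2], [0,3], [0,4], [1,3], [1,4], [1,5], [2,3], [2,4], [2,5], [3,5], [4,5]
  2-simplices (8): [0,1,3], [0,1,4], [0,2,3], [0,2,4], [1,3,5], [1,4,5], [2,3,5], [2,4,5]

giving chain groups C_0 ≅ Z^6, C_1 ≅ Z^12, C_2 ≅ Z^8.

∂_1: C_1 → C_0 sends each edge [p,q] (with p < q) to q − p. For instance
  ∂[0,3] = [3] − [0].
The resulting 6×12 matrix has rank 5, and its Smith normal form has invariant factors (1,1,1,1,1).

Boundary ∂_2: C_2 → C_1 acts by ∂[p,q,r] = [q,r] − [p,r] + [p,q]. For instance
  ∂[0,1,3] = [1,3] − [0,3] + [0,1],
  ∂[2,4,5] = [4,5] − [2,5] + [2,4].
The 12×8 boundary matrix has rank 7 and Smith normal form diag(1,1,1,1,1,1,1).

Reading off H_k = ker ∂_k / im ∂_{k+1}:

  H_0: rank C_0 − rank ∂_1 = 6 − 5 = 1, and the invariant factors of ∂_1 are all 1, so H_0 ≅ Z.
  H_1: rank ker ∂_1 − rank ∂_2 = (12 − 5) − 7 = 0, and the invariant factors of ∂_2 are all 1, so H_1 ≅ 0.
  H_2: rank ker ∂_2 − rank ∂_3 = (8 − 7) − 0 = 1, and there is no ∂_3, so H_2 ≅ Z.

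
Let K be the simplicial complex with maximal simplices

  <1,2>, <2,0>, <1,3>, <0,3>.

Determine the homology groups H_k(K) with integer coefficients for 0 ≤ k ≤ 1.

H_0 ≅ Z,  H_1 ≅ Z.

We work with the vertex ordering 0 < 1 < 2 < 3. The simplices of K, each written with vertices in increasing order, are:

  0-simplices (4): [0], [1], [2], [3]
  1-simplices (4): [0,2], [0,3], [1,2], [1,3]

giving chain groups C_0 ≅ Z^4, C_1 ≅ Z^4.

Boundary ∂_1: C_1 → C_0 is given by ∂[p,q] = [q] − [p].
The resulting 4×4 matrix has rank 3, and its Smith normal form has invariant factors (1,1,1).

Now H_k = ker ∂_k / im ∂_{k+1}, so:

  H_0: rank C_0 − rank ∂_1 = 4 − 3 = 1, and the invariant factors of ∂_1 are all 1, so H_0 ≅ Z.
  H_1: rank ker ∂_1 − rank ∂_2 = (4 − 3) − 0 = 1, and there is no ∂_2, so H_1 ≅ Z.

(K is a triangulation of the circle S^1.)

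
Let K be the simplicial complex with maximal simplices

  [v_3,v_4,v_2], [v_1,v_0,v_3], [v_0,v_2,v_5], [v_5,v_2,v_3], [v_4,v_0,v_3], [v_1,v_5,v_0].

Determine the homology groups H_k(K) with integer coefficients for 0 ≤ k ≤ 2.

H_0 = Z,  H_1 = Z,  H_2 = 0.

Order the vertices as v_0 < v_1 < v_2 < v_3 < v_4 < v_5. Listing each simplex with vertices in this order, K has dimension 2 with simplices:

  0-simplices (6): [v_0], [v_1], [v_2], [v_3], [v_4], [v_5]
  1-simplices (12): [v_0,v_1], [v_0,v_2], [v_0,v_3], [v_0,v_4], [v_0,v_5], [v_1,v_3], [v_1,v_5], [v_2,v_3], [v_2,v_4], [v_2,v_5], [v_3,v_4], [v_3,v_5]
  2-simplices (6): [v_0,v_1,v_3], [v_0,v_1,v_5], [v_0,v_2,v_5], [v_0,v_3,v_4], [v_2,v_3,v_4], [v_2,v_3,v_5]

giving chain groups C_0 ≅ Z^6, C_1 ≅ Z^12, C_2 ≅ Z^6.

Boundary ∂_1: C_1 → C_0 maps an edge to its endpoints' difference, ∂[p,q] = q − p. For instance
  ∂[v_0,v_3] = [v_3] − [v_0].
As a 6×12 matrix over Z this has rank 5, with invariant factors (1,1,1,1,1).

Boundary ∂_2: C_2 → C_1 maps a triangle to the signed sum of its edges. For instance
  ∂[v_0,v_2,v_5] = [v_2,v_5] − [v_0,v_5] + [v_0,v_2],
  ∂[v_0,v_1,v_3] = [v_1,v_3] − [v_0,v_3] + [v_0,v_1].
The resulting 12×6 matrix has rank 6, and its Smith normal form has invariant factors (1,1,1,1,1,1).

Reading off H_k = ker ∂_k / im ∂_{k+1}:

  H_0: rank C_0 − rank ∂_1 = 6 − 5 = 1, and the invariant factors of ∂_1 are all 1, so H_0 ≅ Z.
  H_1: rank ker ∂_1 − rank ∂_2 = (12 − 5) − 6 = 1, and the invariant factors of ∂_2 are all 1, so H_1 ≅ Z.
  H_2: rank ker ∂_2 − rank ∂_3 = (6 − 6) − 0 = 0, and there is no ∂_3, so H_2 ≅ 0.

(K is a triangulation of the cylinder S^1 x I.)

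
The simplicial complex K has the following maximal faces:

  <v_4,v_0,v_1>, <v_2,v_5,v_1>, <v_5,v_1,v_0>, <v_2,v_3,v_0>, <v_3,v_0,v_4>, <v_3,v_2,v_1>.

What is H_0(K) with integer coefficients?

We work with the vertex ordering v_0 < v_1 < v_2 < v_3 < v_4 < v_5. The simplices of K, each written with vertices in increasing order, are:

  0-simplices (6): [v_0], [v_1], [v_2], [v_3], [v_4], [v_5]
  1-simplices (12): [v_0,v_1], [v_0,v_2], [v_0,v_3], [v_0,v_4], [v_0,v_5], [v_1,v_2], [v_1,v_3], [v_1,v_4], [v_1,v_5], [v_2,v_3], [v_2,v_5], [v_3,v_4]
  2-simplices (6): [v_0,v_1,v_4], [v_0,v_1,v_5], [v_0,v_2,v_3], [v_0,v_3,v_4], [v_1,v_2,v_3], [v_1,v_2,v_5]

Hence C_0 ≅ Z^6, C_1 ≅ Z^12, C_2 ≅ Z^6.

Boundary ∂_1: C_1 → C_0 is given by ∂[p,q] = [q] − [p]. For instance
  ∂[v_1,v_3] = [v_3] − [v_1].
As a 6×12 matrix over Z this has rank 5, with invariant factors (1,1,1,1,1).

∂_2: C_2 → C_1 maps a triangle to the signed sum of its edges. For instance
  ∂[v_0,v_3,v_4] = [v_3,v_4] − [v_0,v_4] + [v_0,v_3],
  ∂[v_1,v_2,v_3] = [v_2,v_3] − [v_1,v_3] + [v_1,v_2].
As a 12×6 matrix over Z this has rank 6, with invariant factors (1,1,1,1,1,1).

From H_k ≅ ker(∂_k) / im(∂_{k+1}) we obtain:

  H_0: rank C_0 − rank ∂_1 = 6 − 5 = 1, and the invariant factors of ∂_1 are all 1, so H_0 = Z.

H_0 = Z.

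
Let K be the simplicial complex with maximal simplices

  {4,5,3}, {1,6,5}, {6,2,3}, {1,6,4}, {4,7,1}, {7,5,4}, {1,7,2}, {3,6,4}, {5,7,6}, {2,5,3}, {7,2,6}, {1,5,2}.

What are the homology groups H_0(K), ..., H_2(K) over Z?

H_0 = Z,  H_1 = Z/2,  H_2 = 0.

Take the total order 1 < 2 < 3 < 4 < 5 < 6 < 7 on the vertex set. Then K (dimension 2) consists of the simplices:

  0-simplices (7): [1], [2], [3], [4], [5], [6], [7]
  1-simplices (18): [1,2], [1,4], [1,5], [1,6], [1,7], [2,3], [2,5], [2,6], [2,7], [3,4], [3,5], [3,6], [4,5], [4,6], [4,7], [5,6], [5,7], [6,7]
  2-simplices (12): [1,2,5], [1,2,7], [1,4,6], [1,4,7], [1,5,6], [2,3,5], [2,3,6], [2,6,7], [3,4,5], [3,4,6], [4,5,7], [5,6,7]

giving chain groups C_0 ≅ Z^7, C_1 ≅ Z^18, C_2 ≅ Z^12.

∂_1: C_1 → C_0 sends each edge [p,q] (with p < q) to q − p.
The resulting 7×18 matrix has rank 6, and its Smith normal form has invariant factors (1,1,1,1,1,1).

The boundary map ∂_2: C_2 → C_1 maps a triangle to the signed sum of its edges. For instance
  ∂[1,4,7] = [4,7] − [1,7] + [1,4],
  ∂[3,4,5] = [4,5] − [3,5] + [3,4].
The resulting 18×12 matrix has rank 12, and its Smith normal form has invariant factors (1,1,1,1,1,1,1,1,1,1,1,2).

From H_k ≅ ker(∂_k) / im(∂_{k+1}) we obtain:

  H_0: rank C_0 − rank ∂_1 = 7 − 6 = 1, and the invariant factors of ∂_1 are all 1, so H_0 = Z.
  H_1: rank ker ∂_1 − rank ∂_2 = (18 − 6) − 12 = 0, and ∂_2 has invariant factor 2 > 1, so H_1 = Z/2.
  H_2: rank ker ∂_2 − rank ∂_3 = (12 − 12) − 0 = 0, and there is no ∂_3, so H_2 = 0.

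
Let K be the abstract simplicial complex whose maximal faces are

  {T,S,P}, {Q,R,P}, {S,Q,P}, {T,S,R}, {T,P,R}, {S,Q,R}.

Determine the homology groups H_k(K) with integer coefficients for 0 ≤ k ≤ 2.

H_0 = Z,  H_1 = 0,  H_2 = Z.

We work with the vertex ordering P < Q < R < S < T. The simplices of K, each written with vertices in increasing order, are:

  0-simplices (5): P, Q, R, S, T
  1-simplices (9): PQ, PR, PS, PT, QR, QS, RS, RT, ST
  2-simplices (6): PQR, PQS, PRT, PST, QRS, RST

so the chain groups are C_0 ≅ Z^5, C_1 ≅ Z^9, C_2 ≅ Z^6.

Boundary ∂_1: C_1 → C_0 is given by ∂[p,q] = [q] − [p]. For instance
  ∂QS = S − Q.
The resulting 5×9 matrix has rank 4, and its Smith normal form has invariant factors (1,1,1,1).

Boundary ∂_2: C_2 → C_1 sends each 2-simplex [p,q,r] to [q,r] − [p,r] + [p,q]. For instance
  ∂PQR = QR − PR + PQ,
  ∂PST = ST − PT + PS.
This gives a 9×6 integer matrix of rank 5; reducing to Smith normal form yields diagonal entries (1,1,1,1,1).

Reading off H_k = ker ∂_k / im ∂_{k+1}:

  H_0: rank C_0 − rank ∂_1 = 5 − 4 = 1, and the invariant factors of ∂_1 are all 1, so H_0 = Z.
  H_1: rank ker ∂_1 − rank ∂_2 = (9 − 4) − 5 = 0, and the invariant factors of ∂_2 are all 1, so H_1 = 0.
  H_2: rank ker ∂_2 − rank ∂_3 = (6 − 5) − 0 = 1, and there is no ∂_3, so H_2 = Z.

(K is a triangulation of the 2-sphere S^2.)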